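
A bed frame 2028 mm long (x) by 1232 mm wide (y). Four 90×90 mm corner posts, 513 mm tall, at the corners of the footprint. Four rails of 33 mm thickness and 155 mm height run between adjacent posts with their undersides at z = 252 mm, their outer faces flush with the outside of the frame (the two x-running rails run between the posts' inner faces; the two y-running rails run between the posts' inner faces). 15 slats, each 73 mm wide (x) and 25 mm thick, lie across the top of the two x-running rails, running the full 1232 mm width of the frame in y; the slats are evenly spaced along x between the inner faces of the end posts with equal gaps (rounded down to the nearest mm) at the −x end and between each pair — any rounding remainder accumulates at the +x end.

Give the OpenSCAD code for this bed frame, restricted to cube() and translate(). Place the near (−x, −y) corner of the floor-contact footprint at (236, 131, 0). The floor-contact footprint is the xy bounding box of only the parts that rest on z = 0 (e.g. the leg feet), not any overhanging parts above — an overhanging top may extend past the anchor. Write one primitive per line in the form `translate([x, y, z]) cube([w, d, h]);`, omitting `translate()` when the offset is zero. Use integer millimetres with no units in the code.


translate([236, 131, 0]) cube([90, 90, 513]);
translate([236, 1273, 0]) cube([90, 90, 513]);
translate([2174, 131, 0]) cube([90, 90, 513]);
translate([2174, 1273, 0]) cube([90, 90, 513]);
translate([326, 131, 252]) cube([1848, 33, 155]);
translate([326, 1330, 252]) cube([1848, 33, 155]);
translate([236, 221, 252]) cube([33, 1052, 155]);
translate([2231, 221, 252]) cube([33, 1052, 155]);
translate([373, 131, 407]) cube([73, 1232, 25]);
translate([493, 131, 407]) cube([73, 1232, 25]);
translate([613, 131, 407]) cube([73, 1232, 25]);
translate([733, 131, 407]) cube([73, 1232, 25]);
translate([853, 131, 407]) cube([73, 1232, 25]);
translate([973, 131, 407]) cube([73, 1232, 25]);
translate([1093, 131, 407]) cube([73, 1232, 25]);
translate([1213, 131, 407]) cube([73, 1232, 25]);
translate([1333, 131, 407]) cube([73, 1232, 25]);
translate([1453, 131, 407]) cube([73, 1232, 25]);
translate([1573, 131, 407]) cube([73, 1232, 25]);
translate([1693, 131, 407]) cube([73, 1232, 25]);
translate([1813, 131, 407]) cube([73, 1232, 25]);
translate([1933, 131, 407]) cube([73, 1232, 25]);
translate([2053, 131, 407]) cube([73, 1232, 25]);


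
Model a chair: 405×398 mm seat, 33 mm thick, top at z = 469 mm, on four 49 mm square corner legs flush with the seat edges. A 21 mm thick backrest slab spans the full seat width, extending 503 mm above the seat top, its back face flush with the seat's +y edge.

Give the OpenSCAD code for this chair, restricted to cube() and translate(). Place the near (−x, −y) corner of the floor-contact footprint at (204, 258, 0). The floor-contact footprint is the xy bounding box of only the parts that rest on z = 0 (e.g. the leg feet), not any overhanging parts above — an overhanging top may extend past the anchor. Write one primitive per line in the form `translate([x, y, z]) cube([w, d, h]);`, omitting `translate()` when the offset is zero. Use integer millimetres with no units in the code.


translate([204, 258, 436]) cube([405, 398, 33]);
translate([204, 258, 0]) cube([49, 49, 436]);
translate([560, 258, 0]) cube([49, 49, 436]);
translate([204, 607, 0]) cube([49, 49, 436]);
translate([560, 607, 0]) cube([49, 49, 436]);
translate([204, 635, 469]) cube([405, 21, 503]);


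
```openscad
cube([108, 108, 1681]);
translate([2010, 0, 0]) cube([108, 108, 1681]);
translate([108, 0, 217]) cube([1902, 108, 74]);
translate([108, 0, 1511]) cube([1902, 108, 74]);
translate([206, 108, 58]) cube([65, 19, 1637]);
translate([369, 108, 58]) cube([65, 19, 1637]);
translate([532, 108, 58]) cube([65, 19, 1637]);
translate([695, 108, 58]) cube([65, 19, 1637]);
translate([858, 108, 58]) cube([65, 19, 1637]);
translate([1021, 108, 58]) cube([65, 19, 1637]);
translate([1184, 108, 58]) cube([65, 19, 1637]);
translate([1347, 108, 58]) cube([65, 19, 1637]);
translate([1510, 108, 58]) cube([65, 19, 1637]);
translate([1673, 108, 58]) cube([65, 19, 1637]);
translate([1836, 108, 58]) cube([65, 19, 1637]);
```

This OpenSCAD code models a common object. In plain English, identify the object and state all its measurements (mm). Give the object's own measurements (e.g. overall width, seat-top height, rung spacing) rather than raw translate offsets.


A fence section. Two 108×108 mm posts, 1681 mm tall, stand on the floor with a clear span of 1902 mm between their inner faces. Two horizontal rails of 108×74 mm section span the gap between the posts with their undersides at z = 217 mm and z = 1511 mm, flush with the posts' −y face. 11 pickets, each 65 mm wide, 19 mm thick and 1637 mm tall, are fixed to the +y face of the rails with their bottoms at z = 58 mm, spaced across the span with a 98 mm gap after the −x post and between neighbouring pickets, with 109 mm left before the +x post.


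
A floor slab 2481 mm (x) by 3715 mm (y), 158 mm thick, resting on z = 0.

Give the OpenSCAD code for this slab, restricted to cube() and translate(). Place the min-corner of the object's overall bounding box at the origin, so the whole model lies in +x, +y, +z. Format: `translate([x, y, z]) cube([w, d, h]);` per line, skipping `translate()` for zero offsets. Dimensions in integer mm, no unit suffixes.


cube([2481, 3715, 158]);


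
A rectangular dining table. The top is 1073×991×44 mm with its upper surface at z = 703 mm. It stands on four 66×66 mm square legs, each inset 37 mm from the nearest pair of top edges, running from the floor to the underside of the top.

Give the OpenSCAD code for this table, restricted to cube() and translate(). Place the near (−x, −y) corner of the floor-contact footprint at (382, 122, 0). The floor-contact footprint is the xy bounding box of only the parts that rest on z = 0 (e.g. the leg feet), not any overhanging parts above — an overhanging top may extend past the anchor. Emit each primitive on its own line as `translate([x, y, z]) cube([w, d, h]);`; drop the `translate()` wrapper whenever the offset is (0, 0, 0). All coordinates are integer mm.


translate([345, 85, 659]) cube([1073, 991, 44]);
translate([382, 122, 0]) cube([66, 66, 659]);
translate([1315, 122, 0]) cube([66, 66, 659]);
translate([382, 973, 0]) cube([66, 66, 659]);
translate([1315, 973, 0]) cube([66, 66, 659]);


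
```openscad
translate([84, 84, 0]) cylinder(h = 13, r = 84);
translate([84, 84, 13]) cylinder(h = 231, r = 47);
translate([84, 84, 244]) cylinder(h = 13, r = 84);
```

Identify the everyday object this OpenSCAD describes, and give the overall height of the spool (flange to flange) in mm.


A spool. The overall height is 257 mm.

Three coaxial cylinders, large–small–large — a spool. Two 13 mm flanges and a 231 mm core give 13 + 231 + 13 = 257 mm.


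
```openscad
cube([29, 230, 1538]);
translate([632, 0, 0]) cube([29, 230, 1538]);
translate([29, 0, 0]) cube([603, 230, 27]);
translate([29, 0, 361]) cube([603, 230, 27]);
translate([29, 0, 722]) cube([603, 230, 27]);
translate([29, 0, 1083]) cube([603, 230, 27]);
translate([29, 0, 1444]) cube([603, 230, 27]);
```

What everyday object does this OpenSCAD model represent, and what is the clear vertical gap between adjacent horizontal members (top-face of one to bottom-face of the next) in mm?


A bookshelf. The clear shelf gap is 334 mm.

Two tall side panels with 5 horizontal boards between them — a bookshelf. The first two shelf undersides are at z = 0 and z = 361; with shelf thickness 27, the clear gap is 361 − 0 − 27 = 334 mm.


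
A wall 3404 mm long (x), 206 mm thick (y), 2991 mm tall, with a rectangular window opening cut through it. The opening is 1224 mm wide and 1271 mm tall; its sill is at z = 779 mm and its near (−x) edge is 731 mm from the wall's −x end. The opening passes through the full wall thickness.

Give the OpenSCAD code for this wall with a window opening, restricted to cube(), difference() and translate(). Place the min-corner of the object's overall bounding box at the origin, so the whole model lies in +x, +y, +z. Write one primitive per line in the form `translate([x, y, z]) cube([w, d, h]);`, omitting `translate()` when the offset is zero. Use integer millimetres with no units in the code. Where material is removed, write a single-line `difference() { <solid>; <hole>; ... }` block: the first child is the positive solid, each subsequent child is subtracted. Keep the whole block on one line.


difference() { cube([3404, 206, 2991]); translate([731, 0, 779]) cube([1224, 206, 1271]); }


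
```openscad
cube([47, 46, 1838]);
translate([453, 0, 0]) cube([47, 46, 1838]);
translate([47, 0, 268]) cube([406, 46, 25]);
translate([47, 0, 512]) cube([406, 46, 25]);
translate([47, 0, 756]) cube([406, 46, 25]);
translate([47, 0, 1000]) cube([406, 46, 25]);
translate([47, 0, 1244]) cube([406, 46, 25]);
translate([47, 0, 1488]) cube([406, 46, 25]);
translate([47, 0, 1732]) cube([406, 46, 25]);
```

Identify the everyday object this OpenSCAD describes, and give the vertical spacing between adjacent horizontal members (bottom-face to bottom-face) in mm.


A ladder. The rung spacing is 244 mm.

Two tall 47×46 posts with 7 short bars between them — a ladder. Adjacent rungs sit at z = 268 and z = 512, so the spacing is 512 − 268 = 244 mm.


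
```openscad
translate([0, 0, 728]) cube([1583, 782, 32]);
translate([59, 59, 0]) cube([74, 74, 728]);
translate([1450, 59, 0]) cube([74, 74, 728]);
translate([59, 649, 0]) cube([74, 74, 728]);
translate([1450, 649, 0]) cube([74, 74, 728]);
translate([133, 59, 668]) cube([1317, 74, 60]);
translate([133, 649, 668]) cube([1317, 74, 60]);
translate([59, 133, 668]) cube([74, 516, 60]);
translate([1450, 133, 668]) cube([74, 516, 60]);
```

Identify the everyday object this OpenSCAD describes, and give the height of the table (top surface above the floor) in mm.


A table. The table height is 760 mm.

A 1583×782×32 slab sits at z = 728 on four 74 mm square posts — a table. The top surface is at 728 + 32 = 760 mm.


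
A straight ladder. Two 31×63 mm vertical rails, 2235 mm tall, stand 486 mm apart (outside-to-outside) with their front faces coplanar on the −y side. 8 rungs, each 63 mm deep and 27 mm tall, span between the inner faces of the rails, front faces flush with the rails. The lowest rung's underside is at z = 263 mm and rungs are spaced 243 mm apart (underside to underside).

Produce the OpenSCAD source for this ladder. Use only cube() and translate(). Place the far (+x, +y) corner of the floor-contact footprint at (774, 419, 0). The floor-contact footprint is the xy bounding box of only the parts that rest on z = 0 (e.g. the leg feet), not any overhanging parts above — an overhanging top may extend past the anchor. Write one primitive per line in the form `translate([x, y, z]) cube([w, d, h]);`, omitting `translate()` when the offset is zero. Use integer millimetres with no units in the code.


// rung span = 486 - 2*31 = 424
// rung[k] z = 263 + k*243
translate([288, 356, 0]) cube([31, 63, 2235]);
translate([743, 356, 0]) cube([31, 63, 2235]);
translate([319, 356, 263]) cube([424, 63, 27]);
translate([319, 356, 506]) cube([424, 63, 27]);
translate([319, 356, 749]) cube([424, 63, 27]);
translate([319, 356, 992]) cube([424, 63, 27]);
translate([319, 356, 1235]) cube([424, 63, 27]);
translate([319, 356, 1478]) cube([424, 63, 27]);
translate([319, 356, 1721]) cube([424, 63, 27]);
translate([319, 356, 1964]) cube([424, 63, 27]);


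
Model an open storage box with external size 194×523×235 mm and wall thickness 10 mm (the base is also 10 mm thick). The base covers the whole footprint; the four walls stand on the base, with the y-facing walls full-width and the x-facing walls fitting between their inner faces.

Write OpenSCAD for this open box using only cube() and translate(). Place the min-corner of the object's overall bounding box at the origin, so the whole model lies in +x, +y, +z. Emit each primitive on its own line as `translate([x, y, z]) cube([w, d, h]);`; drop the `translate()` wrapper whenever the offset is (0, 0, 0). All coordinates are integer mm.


cube([194, 523, 10]);
translate([0, 0, 10]) cube([194, 10, 225]);
translate([0, 513, 10]) cube([194, 10, 225]);
translate([0, 10, 10]) cube([10, 503, 225]);
translate([184, 10, 10]) cube([10, 503, 225]);


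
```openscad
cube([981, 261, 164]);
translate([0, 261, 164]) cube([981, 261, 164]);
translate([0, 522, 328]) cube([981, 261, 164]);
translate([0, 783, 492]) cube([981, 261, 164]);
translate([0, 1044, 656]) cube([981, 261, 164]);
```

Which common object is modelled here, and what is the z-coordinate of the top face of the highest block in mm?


A staircase. The total rise is 820 mm.

5 identical blocks, each offset up and back from the previous — a staircase. Each step is 164 mm tall and there are 5 of them, so the total rise is 5 × 164 = 820 mm.


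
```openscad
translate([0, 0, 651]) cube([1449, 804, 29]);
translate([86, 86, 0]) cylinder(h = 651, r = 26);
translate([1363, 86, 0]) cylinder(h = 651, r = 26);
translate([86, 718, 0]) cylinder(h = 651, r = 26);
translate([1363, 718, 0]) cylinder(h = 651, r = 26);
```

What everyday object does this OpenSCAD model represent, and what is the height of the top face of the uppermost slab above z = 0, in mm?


A table. The table height is 680 mm.

A 1449×804×29 slab sits at z = 651 on four Ø52 mm round legs — a table. The top surface is at 651 + 29 = 680 mm.


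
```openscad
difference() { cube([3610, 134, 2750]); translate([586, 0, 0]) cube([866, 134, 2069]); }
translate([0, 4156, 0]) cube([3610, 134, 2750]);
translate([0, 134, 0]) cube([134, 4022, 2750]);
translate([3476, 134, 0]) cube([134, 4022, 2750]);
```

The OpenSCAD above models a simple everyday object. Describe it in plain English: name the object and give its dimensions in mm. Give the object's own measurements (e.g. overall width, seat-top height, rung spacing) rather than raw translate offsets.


A single room: four walls, each 2750 mm tall and 134 mm thick, enclosing an outside footprint 3610×4290 mm (x × y), no floor or roof. The front and back walls (−y and +y sides) run the full x-width; the side walls fit between their inner faces. A door opening 866 mm wide and 2069 mm tall is cut through the front wall from the floor up, its −x edge 586 mm from the wall's −x end.


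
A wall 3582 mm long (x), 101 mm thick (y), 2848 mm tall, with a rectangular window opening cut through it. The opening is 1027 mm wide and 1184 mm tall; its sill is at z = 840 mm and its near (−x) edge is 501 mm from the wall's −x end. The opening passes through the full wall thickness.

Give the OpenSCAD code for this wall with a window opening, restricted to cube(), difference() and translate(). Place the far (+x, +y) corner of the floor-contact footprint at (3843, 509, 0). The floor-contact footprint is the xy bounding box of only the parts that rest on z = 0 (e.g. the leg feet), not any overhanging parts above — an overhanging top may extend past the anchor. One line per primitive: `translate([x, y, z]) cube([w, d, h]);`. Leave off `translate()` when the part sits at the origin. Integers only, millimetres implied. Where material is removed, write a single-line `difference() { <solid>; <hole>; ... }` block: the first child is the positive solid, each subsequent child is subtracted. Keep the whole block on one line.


difference() { translate([261, 408, 0]) cube([3582, 101, 2848]); translate([762, 408, 840]) cube([1027, 101, 1184]); }


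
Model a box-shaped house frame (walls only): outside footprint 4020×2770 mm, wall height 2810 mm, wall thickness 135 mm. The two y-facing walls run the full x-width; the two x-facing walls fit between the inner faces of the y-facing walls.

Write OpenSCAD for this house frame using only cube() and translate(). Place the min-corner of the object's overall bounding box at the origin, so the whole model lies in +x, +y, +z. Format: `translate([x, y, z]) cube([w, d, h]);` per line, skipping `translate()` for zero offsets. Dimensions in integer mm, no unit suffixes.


cube([4020, 135, 2810]);
translate([0, 2635, 0]) cube([4020, 135, 2810]);
translate([0, 135, 0]) cube([135, 2500, 2810]);
translate([3885, 135, 0]) cube([135, 2500, 2810]);


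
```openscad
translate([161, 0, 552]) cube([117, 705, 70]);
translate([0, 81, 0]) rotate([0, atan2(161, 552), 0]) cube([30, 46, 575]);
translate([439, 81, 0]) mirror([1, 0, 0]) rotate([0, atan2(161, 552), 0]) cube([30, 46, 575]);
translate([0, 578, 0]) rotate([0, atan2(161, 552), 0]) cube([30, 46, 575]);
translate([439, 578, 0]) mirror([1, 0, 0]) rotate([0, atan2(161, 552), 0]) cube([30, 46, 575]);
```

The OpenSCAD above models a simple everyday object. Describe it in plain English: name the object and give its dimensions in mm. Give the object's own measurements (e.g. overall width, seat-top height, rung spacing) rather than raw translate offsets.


A sawhorse. A 117×705×70 mm beam (x, y, z) sits on two A-frame leg pairs. Each pair is two raked legs of 30×46 mm section (46 mm along y) splaying symmetrically in x. Each leg rises 552 mm vertically over 161 mm of horizontal reach and is 575 mm long along its own axis. Every leg's outer bottom edge rests on the floor and its outer top edge meets a bottom edge of the beam — the left legs (tilting toward +x) meet the beam's −x bottom edge, the right legs (their mirror images, tilting toward −x) meet its +x bottom edge — so the leg tops tuck under the beam, the beam's underside is 552 mm above the floor, and the feet are 439 mm apart outside-to-outside with the beam centred between them. The two leg pairs are set in 81 mm from either end of the beam.


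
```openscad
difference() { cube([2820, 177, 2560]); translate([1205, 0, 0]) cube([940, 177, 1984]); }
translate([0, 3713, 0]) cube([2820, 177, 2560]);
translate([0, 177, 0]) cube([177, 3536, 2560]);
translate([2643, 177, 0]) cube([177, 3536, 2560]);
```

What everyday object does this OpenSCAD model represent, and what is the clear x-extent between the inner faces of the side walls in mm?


A single room. The interior width is 2466 mm.

Four walls enclosing a rectangle with a door in the front wall — a room. Outside width 2820 minus two 177 mm walls gives 2466 mm.


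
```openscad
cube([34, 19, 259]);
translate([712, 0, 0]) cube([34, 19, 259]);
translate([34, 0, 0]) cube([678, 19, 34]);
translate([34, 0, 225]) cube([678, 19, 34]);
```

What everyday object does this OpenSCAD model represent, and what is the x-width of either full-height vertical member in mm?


A picture frame. The border width is 34 mm.

Four thin pieces enclosing a rectangular opening — a picture frame. The two full-height stiles are 259 mm tall; the top rail sits at z = 225 and is 34 mm tall, so the border above the opening is 259 − 225 = 34 mm, matching the stile x-width.


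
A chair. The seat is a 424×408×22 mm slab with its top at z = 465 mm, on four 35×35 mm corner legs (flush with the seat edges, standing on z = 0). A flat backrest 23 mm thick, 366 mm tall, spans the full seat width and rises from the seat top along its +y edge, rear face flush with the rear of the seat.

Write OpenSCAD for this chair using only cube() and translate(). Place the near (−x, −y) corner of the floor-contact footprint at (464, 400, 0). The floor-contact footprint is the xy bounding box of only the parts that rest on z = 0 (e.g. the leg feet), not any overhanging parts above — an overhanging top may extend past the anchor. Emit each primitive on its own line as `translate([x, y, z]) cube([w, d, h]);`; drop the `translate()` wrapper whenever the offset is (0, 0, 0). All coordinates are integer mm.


// leg_h = 465 - 22 = 443
translate([464, 400, 443]) cube([424, 408, 22]);
translate([464, 400, 0]) cube([35, 35, 443]);
translate([853, 400, 0]) cube([35, 35, 443]);
translate([464, 773, 0]) cube([35, 35, 443]);
translate([853, 773, 0]) cube([35, 35, 443]);
translate([464, 785, 465]) cube([424, 23, 366]);


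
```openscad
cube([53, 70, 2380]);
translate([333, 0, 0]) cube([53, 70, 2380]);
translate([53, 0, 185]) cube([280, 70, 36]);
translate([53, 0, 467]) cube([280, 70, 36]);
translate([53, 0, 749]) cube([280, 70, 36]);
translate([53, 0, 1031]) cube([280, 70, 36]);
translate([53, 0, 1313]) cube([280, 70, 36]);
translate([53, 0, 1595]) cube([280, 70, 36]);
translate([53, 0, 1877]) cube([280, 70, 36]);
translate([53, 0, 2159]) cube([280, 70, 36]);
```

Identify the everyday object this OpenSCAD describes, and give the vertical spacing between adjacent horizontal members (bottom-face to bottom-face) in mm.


A ladder. The rung spacing is 282 mm.

Two tall 53×70 posts with 8 short bars between them — a ladder. Adjacent rungs sit at z = 185 and z = 467, so the spacing is 467 − 185 = 282 mm.


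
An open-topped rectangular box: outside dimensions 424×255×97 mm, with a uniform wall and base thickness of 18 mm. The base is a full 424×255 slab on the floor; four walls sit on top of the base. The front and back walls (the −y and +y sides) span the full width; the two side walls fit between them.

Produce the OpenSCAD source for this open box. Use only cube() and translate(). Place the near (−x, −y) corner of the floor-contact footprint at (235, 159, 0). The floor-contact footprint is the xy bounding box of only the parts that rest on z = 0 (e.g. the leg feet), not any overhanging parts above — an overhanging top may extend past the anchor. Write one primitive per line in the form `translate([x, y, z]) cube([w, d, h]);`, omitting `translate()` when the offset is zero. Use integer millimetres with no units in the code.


translate([235, 159, 0]) cube([424, 255, 18]);
translate([235, 159, 18]) cube([424, 18, 79]);
translate([235, 396, 18]) cube([424, 18, 79]);
translate([235, 177, 18]) cube([18, 219, 79]);
translate([641, 177, 18]) cube([18, 219, 79]);


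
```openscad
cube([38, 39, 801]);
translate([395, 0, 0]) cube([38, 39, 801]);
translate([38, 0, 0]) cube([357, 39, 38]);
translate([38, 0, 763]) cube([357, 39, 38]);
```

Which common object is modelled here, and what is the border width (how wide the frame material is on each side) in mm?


A picture frame. The border width is 38 mm.

Four thin pieces enclosing a rectangular opening — a picture frame. The two full-height stiles are 801 mm tall; the top rail sits at z = 763 and is 38 mm tall, so the border above the opening is 801 − 763 = 38 mm, matching the stile x-width.


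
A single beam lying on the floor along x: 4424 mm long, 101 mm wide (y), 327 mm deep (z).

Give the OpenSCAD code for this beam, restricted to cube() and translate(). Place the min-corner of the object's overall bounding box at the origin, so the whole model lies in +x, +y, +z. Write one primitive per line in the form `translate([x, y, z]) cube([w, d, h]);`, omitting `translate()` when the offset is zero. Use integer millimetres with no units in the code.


cube([4424, 101, 327]);


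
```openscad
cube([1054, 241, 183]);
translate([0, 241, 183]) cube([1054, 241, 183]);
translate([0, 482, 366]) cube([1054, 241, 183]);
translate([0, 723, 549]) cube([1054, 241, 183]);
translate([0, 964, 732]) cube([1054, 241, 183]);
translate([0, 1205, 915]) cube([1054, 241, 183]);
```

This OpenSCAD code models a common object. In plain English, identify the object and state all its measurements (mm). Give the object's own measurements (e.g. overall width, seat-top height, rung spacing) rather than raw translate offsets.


A straight staircase of 6 solid steps. Each step is 1054 mm wide (x), 241 mm deep (y, the going) and 183 mm tall (the rise). The first step rests on the floor; each subsequent step sits one going further in +y and one rise higher in +z, directly behind and above the previous step with no overlap.


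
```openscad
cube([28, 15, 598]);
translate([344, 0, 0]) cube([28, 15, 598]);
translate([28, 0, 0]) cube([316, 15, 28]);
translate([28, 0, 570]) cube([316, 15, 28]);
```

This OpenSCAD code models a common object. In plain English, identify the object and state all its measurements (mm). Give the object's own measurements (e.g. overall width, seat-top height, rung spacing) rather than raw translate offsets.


A rectangular picture frame lying in the x–z plane (depth along y). The opening is 316 mm wide (x) by 542 mm tall (z), surrounded by a border 28 mm wide on all four sides. The frame is 15 mm deep and is made of two full-height vertical stiles with two horizontal rails fitted between them.


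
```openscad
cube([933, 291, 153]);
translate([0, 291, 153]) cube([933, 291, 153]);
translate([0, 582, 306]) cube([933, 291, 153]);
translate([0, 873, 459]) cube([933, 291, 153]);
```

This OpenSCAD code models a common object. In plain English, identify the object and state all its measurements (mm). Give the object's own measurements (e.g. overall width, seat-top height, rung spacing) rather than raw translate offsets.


A straight staircase of 4 solid steps. Each step is 933 mm wide (x), 291 mm deep (y, the going) and 153 mm tall (the rise). The first step rests on the floor; each subsequent step sits one going further in +y and one rise higher in +z, directly behind and above the previous step with no overlap.


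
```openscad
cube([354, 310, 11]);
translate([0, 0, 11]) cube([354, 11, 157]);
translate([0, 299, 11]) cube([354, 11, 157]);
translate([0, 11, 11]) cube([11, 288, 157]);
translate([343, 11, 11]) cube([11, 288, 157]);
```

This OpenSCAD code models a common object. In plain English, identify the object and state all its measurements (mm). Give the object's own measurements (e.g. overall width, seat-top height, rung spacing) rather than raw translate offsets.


An open-topped rectangular box: outside dimensions 354×310×168 mm, with a uniform wall and base thickness of 11 mm. The base is a full 354×310 slab on the floor; four walls sit on top of the base. The front and back walls (the −y and +y sides) span the full width; the two side walls fit between them.


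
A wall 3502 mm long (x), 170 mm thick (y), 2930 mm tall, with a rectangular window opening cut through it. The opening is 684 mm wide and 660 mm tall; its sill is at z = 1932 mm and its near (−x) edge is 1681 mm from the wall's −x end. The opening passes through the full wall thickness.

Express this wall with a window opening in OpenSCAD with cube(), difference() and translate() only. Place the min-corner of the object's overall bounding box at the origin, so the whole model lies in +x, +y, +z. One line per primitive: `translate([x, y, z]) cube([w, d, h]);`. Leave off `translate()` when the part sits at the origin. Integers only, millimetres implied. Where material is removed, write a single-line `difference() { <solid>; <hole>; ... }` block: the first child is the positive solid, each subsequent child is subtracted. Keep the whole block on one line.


difference() { cube([3502, 170, 2930]); translate([1681, 0, 1932]) cube([684, 170, 660]); }


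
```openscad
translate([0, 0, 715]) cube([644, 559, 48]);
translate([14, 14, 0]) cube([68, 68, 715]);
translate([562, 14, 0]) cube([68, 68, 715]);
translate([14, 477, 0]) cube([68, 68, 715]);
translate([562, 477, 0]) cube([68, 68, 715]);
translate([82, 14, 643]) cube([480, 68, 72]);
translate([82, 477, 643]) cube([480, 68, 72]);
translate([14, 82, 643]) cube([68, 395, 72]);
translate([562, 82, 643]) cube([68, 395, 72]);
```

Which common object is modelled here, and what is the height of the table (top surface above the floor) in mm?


A table. The table height is 763 mm.

A 644×559×48 slab sits at z = 715 on four 68 mm square posts — a table. The top surface is at 715 + 48 = 763 mm.


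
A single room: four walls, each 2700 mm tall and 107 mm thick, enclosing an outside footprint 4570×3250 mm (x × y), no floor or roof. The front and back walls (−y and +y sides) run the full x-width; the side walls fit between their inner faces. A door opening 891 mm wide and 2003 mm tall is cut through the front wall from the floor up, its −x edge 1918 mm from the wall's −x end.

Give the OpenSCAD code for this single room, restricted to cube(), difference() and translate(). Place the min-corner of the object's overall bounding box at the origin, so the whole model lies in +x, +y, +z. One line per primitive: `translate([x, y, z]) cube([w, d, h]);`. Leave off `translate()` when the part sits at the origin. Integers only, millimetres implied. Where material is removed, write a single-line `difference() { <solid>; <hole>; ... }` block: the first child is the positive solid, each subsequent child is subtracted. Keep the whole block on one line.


difference() { cube([4570, 107, 2700]); translate([1918, 0, 0]) cube([891, 107, 2003]); }
translate([0, 3143, 0]) cube([4570, 107, 2700]);
translate([0, 107, 0]) cube([107, 3036, 2700]);
translate([4463, 107, 0]) cube([107, 3036, 2700]);


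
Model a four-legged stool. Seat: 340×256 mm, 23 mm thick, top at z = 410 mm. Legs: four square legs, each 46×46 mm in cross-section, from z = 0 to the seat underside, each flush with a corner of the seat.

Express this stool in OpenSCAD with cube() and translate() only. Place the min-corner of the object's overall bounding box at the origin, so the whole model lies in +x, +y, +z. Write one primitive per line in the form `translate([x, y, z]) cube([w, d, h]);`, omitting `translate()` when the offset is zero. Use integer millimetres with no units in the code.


translate([0, 0, 387]) cube([340, 256, 23]);
cube([46, 46, 387]);
translate([294, 0, 0]) cube([46, 46, 387]);
translate([0, 210, 0]) cube([46, 46, 387]);
translate([294, 210, 0]) cube([46, 46, 387]);


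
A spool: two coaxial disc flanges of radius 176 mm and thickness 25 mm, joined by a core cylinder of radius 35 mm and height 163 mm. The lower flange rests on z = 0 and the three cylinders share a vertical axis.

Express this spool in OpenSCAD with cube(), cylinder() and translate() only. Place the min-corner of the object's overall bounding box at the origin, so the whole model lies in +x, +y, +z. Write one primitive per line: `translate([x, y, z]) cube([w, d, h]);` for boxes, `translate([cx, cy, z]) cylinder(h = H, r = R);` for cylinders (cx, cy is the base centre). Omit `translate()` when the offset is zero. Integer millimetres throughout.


translate([176, 176, 0]) cylinder(h = 25, r = 176);
translate([176, 176, 25]) cylinder(h = 163, r = 35);
translate([176, 176, 188]) cylinder(h = 25, r = 176);


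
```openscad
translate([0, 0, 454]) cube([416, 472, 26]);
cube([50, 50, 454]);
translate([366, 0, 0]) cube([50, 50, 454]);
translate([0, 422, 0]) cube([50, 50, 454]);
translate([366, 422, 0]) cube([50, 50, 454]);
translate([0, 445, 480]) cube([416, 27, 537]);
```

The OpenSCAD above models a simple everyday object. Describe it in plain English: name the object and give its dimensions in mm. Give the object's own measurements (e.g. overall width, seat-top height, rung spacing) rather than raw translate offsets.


A chair. The seat is a 416×472×26 mm slab with its top at z = 480 mm, on four 50×50 mm corner legs (flush with the seat edges, standing on z = 0). A flat backrest 27 mm thick, 537 mm tall, spans the full seat width and rises from the seat top along its +y edge, rear face flush with the rear of the seat.


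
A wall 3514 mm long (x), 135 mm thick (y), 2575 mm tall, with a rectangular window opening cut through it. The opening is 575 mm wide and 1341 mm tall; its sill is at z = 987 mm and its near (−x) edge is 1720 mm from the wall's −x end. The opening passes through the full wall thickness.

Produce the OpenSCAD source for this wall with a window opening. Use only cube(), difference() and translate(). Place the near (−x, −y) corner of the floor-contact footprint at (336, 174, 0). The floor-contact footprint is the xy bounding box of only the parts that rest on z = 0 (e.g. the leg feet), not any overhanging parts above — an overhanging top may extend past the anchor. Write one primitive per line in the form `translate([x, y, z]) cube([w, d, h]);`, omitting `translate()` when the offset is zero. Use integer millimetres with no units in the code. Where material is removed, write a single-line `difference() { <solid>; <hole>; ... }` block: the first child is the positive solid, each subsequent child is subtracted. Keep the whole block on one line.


difference() { translate([336, 174, 0]) cube([3514, 135, 2575]); translate([2056, 174, 987]) cube([575, 135, 1341]); }


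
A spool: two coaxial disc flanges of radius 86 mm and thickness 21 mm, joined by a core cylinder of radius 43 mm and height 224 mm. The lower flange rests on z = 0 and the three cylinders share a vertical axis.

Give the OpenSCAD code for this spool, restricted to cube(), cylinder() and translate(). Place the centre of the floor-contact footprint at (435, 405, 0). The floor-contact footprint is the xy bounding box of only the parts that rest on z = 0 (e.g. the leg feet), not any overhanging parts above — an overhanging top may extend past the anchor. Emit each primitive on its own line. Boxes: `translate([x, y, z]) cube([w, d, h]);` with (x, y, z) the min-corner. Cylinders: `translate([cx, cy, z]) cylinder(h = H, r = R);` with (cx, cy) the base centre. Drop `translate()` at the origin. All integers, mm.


translate([435, 405, 0]) cylinder(h = 21, r = 86);
translate([435, 405, 21]) cylinder(h = 224, r = 43);
translate([435, 405, 245]) cylinder(h = 21, r = 86);


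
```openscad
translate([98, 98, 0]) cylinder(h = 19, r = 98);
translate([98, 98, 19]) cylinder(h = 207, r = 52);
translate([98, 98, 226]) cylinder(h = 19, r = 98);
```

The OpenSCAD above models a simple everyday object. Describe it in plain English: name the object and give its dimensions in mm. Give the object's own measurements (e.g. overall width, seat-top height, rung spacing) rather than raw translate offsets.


A spool: two coaxial disc flanges of radius 98 mm and thickness 19 mm, joined by a core cylinder of radius 52 mm and height 207 mm. The lower flange rests on z = 0 and the three cylinders share a vertical axis.


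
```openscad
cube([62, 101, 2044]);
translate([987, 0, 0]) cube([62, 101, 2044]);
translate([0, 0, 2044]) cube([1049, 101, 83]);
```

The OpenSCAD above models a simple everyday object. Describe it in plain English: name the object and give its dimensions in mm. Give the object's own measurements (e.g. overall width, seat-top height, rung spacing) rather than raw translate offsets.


A door frame. The clear opening is 925 mm wide and 2044 mm high. Two 62 mm wide jambs, 101 mm deep, stand either side of the opening from the floor to the top of the opening. A 83 mm thick head sits across the top of both jambs, spanning the full outside width of the frame.


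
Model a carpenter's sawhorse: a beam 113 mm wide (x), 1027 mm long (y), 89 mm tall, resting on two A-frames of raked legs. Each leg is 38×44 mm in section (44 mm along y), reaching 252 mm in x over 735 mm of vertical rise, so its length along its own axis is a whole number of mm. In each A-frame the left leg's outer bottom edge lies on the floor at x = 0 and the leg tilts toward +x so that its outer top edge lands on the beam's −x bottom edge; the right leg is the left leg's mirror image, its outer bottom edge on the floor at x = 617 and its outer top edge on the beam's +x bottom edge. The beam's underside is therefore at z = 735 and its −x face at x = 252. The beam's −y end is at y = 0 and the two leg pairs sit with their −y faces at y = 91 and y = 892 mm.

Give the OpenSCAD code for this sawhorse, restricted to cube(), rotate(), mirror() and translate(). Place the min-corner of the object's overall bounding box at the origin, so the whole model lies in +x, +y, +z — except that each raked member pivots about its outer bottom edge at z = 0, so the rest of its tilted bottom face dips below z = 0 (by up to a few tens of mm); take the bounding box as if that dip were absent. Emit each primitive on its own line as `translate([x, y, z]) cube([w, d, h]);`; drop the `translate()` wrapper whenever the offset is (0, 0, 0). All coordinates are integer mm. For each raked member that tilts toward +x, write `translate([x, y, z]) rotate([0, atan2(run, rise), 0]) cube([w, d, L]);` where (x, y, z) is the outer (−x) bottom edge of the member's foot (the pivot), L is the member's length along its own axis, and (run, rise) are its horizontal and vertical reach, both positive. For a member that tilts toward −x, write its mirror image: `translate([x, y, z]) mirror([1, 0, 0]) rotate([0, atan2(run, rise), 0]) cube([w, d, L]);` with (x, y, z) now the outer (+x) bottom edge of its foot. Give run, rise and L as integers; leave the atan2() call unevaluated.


// leg length = √(252² + 735²) = 777
// right-leg outer foot x = 2·252 + 113 = 617
// beam min-corner = (252, 0, 735)
translate([252, 0, 735]) cube([113, 1027, 89]);
translate([0, 91, 0]) rotate([0, atan2(252, 735), 0]) cube([38, 44, 777]);
translate([617, 91, 0]) mirror([1, 0, 0]) rotate([0, atan2(252, 735), 0]) cube([38, 44, 777]);
translate([0, 892, 0]) rotate([0, atan2(252, 735), 0]) cube([38, 44, 777]);
translate([617, 892, 0]) mirror([1, 0, 0]) rotate([0, atan2(252, 735), 0]) cube([38, 44, 777]);


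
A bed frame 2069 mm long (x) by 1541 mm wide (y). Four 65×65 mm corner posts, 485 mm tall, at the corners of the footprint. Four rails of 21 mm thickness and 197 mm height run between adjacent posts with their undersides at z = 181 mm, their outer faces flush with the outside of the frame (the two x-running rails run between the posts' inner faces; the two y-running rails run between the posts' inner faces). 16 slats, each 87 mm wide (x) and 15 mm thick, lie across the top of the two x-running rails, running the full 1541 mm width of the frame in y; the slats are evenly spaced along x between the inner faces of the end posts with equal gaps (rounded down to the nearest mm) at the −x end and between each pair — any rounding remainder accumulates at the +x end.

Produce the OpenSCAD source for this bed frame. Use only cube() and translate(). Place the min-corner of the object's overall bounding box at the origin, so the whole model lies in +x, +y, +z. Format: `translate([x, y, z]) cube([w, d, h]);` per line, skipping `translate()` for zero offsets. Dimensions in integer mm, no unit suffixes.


cube([65, 65, 485]);
translate([0, 1476, 0]) cube([65, 65, 485]);
translate([2004, 0, 0]) cube([65, 65, 485]);
translate([2004, 1476, 0]) cube([65, 65, 485]);
translate([65, 0, 181]) cube([1939, 21, 197]);
translate([65, 1520, 181]) cube([1939, 21, 197]);
translate([0, 65, 181]) cube([21, 1411, 197]);
translate([2048, 65, 181]) cube([21, 1411, 197]);
translate([97, 0, 378]) cube([87, 1541, 15]);
translate([216, 0, 378]) cube([87, 1541, 15]);
translate([335, 0, 378]) cube([87, 1541, 15]);
translate([454, 0, 378]) cube([87, 1541, 15]);
translate([573, 0, 378]) cube([87, 1541, 15]);
translate([692, 0, 378]) cube([87, 1541, 15]);
translate([811, 0, 378]) cube([87, 1541, 15]);
translate([930, 0, 378]) cube([87, 1541, 15]);
translate([1049, 0, 378]) cube([87, 1541, 15]);
translate([1168, 0, 378]) cube([87, 1541, 15]);
translate([1287, 0, 378]) cube([87, 1541, 15]);
translate([1406, 0, 378]) cube([87, 1541, 15]);
translate([1525, 0, 378]) cube([87, 1541, 15]);
translate([1644, 0, 378]) cube([87, 1541, 15]);
translate([1763, 0, 378]) cube([87, 1541, 15]);
translate([1882, 0, 378]) cube([87, 1541, 15]);


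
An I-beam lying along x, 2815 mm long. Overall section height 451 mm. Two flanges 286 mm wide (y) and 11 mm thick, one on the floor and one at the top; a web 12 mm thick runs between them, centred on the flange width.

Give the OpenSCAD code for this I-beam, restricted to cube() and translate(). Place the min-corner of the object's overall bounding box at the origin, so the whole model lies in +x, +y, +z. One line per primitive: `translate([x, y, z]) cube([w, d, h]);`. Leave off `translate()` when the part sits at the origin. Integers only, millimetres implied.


cube([2815, 286, 11]);
translate([0, 137, 11]) cube([2815, 12, 429]);
translate([0, 0, 440]) cube([2815, 286, 11]);


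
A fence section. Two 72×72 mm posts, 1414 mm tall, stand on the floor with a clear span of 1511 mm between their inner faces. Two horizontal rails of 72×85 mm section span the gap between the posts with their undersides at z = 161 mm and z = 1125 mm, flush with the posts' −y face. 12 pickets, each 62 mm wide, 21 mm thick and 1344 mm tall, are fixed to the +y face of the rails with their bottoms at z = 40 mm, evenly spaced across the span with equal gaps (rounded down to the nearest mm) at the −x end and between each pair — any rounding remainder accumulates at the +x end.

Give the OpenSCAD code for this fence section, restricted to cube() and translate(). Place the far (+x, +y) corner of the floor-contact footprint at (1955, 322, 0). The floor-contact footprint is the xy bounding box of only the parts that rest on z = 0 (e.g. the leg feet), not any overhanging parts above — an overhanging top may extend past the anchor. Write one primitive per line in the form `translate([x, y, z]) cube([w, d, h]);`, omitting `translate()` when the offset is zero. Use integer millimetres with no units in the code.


translate([300, 250, 0]) cube([72, 72, 1414]);
translate([1883, 250, 0]) cube([72, 72, 1414]);
translate([372, 250, 161]) cube([1511, 72, 85]);
translate([372, 250, 1125]) cube([1511, 72, 85]);
translate([431, 322, 40]) cube([62, 21, 1344]);
translate([552, 322, 40]) cube([62, 21, 1344]);
translate([673, 322, 40]) cube([62, 21, 1344]);
translate([794, 322, 40]) cube([62, 21, 1344]);
translate([915, 322, 40]) cube([62, 21, 1344]);
translate([1036, 322, 40]) cube([62, 21, 1344]);
translate([1157, 322, 40]) cube([62, 21, 1344]);
translate([1278, 322, 40]) cube([62, 21, 1344]);
translate([1399, 322, 40]) cube([62, 21, 1344]);
translate([1520, 322, 40]) cube([62, 21, 1344]);
translate([1641, 322, 40]) cube([62, 21, 1344]);
translate([1762, 322, 40]) cube([62, 21, 1344]);
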